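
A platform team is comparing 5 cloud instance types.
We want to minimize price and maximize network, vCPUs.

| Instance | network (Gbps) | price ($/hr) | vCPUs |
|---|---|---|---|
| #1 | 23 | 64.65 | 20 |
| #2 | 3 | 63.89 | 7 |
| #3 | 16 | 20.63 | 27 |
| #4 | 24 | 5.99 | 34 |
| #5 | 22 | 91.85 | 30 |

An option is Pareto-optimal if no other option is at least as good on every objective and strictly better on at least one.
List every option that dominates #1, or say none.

#4: network 24≥23, price 5.99≤64.65, vCPUs 34≥20 — dominates #1.
Others (#2, #3, #5) are each worse than #1 on at least one objective.

#4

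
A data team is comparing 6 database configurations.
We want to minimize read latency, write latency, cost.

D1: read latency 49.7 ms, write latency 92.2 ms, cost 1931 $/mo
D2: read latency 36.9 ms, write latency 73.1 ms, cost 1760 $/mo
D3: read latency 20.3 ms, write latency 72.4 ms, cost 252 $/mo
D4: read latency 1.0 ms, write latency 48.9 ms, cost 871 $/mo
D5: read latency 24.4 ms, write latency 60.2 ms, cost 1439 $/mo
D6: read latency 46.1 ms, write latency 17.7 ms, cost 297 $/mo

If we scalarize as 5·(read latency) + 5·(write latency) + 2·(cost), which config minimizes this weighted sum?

D6

D1: 5·49.7 + 5·92.2 + 2·1931 = 4571.5
D2: 5·36.9 + 5·73.1 + 2·1760 = 4070.0
D3: 5·20.3 + 5·72.4 + 2·252 = 967.5
D4: 5·1.0 + 5·48.9 + 2·871 = 1991.5
D5: 5·24.4 + 5·60.2 + 2·1439 = 3301.0
D6: 5·46.1 + 5·17.7 + 2·297 = 913.0
Lowest: D6 at 913.0.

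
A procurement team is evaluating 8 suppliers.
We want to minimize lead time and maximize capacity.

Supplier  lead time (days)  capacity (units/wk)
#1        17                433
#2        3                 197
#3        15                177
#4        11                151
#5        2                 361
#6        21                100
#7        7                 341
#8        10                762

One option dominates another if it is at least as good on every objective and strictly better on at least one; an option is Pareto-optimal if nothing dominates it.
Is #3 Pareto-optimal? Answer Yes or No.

#2 vs #3: lead time 3≤15, capacity 197≥177 — #2 is at least as good on every objective and strictly better on at least one, so #2 dominates #3.

No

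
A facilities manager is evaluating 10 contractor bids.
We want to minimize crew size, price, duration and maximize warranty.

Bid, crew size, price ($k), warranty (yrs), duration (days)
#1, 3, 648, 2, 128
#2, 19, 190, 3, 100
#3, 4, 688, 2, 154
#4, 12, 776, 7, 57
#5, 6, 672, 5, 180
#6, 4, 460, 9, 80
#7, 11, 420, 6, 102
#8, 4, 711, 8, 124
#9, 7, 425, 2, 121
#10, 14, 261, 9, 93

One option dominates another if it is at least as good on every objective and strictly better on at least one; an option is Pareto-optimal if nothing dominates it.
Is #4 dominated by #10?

#10 vs #4: #10 is worse on crew size (14 vs 12), so it does not dominate #4.

No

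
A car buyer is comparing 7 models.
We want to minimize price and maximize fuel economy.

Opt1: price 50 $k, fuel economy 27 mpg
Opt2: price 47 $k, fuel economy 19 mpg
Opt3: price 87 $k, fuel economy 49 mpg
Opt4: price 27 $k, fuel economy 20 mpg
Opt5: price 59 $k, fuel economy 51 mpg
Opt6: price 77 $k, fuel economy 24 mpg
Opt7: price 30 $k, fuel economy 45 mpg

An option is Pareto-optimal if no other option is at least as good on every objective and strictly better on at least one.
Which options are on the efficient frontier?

Opt1: dominated by Opt7 (price 30≤50, fuel economy 45≥27).
Opt2: dominated by Opt4 (price 27≤47, fuel economy 20≥19).
Opt3: dominated by Opt5 (price 59≤87, fuel economy 51≥49).
Opt4: not dominated (best price).
Opt5: not dominated (best fuel economy).
Opt6: dominated by Opt1 (price 50≤77, fuel economy 27≥24).
Opt7: not dominated.

Opt4, Opt5, Opt7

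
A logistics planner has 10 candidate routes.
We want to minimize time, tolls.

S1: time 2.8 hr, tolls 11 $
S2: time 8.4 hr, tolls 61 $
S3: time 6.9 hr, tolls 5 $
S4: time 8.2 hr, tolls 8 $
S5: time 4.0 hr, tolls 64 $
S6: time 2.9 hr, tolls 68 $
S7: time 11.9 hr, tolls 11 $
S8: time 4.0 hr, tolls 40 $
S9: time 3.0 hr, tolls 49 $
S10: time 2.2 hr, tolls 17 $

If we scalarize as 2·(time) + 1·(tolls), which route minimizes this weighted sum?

S1: 2·2.8 + 1·11 = 16.6
S2: 2·8.4 + 1·61 = 77.8
S3: 2·6.9 + 1·5 = 18.8
S4: 2·8.2 + 1·8 = 24.4
S5: 2·4.0 + 1·64 = 72.0
S6: 2·2.9 + 1·68 = 73.8
S7: 2·11.9 + 1·11 = 34.8
S8: 2·4.0 + 1·40 = 48.0
S9: 2·3.0 + 1·49 = 55.0
S10: 2·2.2 + 1·17 = 21.4
Lowest: S1 at 16.6.

S1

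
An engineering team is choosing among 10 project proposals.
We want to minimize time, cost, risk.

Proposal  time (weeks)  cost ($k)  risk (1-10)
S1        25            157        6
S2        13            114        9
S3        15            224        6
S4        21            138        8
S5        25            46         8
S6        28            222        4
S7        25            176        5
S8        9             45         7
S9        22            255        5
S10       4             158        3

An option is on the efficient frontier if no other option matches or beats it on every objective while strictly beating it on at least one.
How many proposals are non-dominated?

S1: not dominated.
S2: dominated by S8 (time 9≤13, cost 45≤114, risk 7≤9).
S3: dominated by S10 (time 4≤15, cost 158≤224, risk 3≤6).
S4: dominated by S8 (time 9≤21, cost 45≤138, risk 7≤8).
S5: dominated by S8 (time 9≤25, cost 45≤46, risk 7≤8).
S6: dominated by S10 (time 4≤28, cost 158≤222, risk 3≤4).
S7: dominated by S10 (time 4≤25, cost 158≤176, risk 3≤5).
S8: not dominated (best cost).
S9: dominated by S10 (time 4≤22, cost 158≤255, risk 3≤5).
S10: not dominated (best time).
Pareto-optimal: S1, S8, S10 → 3.

3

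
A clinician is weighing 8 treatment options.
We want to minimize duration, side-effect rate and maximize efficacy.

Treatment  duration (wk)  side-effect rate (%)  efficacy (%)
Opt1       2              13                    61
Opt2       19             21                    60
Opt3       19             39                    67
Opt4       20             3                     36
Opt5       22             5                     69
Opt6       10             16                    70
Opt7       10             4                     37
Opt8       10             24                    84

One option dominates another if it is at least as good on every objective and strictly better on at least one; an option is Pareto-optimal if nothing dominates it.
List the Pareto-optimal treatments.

Opt1, Opt4, Opt5, Opt6, Opt7, Opt8

Opt1: not dominated (best duration).
Opt2: dominated by Opt1 (duration 2≤19, side-effect rate 13≤21, efficacy 61≥60).
Opt3: dominated by Opt6 (duration 10≤19, side-effect rate 16≤39, efficacy 70≥67).
Opt4: not dominated (best side-effect rate).
Opt5: not dominated.
Opt6: not dominated.
Opt7: not dominated.
Opt8: not dominated (best efficacy).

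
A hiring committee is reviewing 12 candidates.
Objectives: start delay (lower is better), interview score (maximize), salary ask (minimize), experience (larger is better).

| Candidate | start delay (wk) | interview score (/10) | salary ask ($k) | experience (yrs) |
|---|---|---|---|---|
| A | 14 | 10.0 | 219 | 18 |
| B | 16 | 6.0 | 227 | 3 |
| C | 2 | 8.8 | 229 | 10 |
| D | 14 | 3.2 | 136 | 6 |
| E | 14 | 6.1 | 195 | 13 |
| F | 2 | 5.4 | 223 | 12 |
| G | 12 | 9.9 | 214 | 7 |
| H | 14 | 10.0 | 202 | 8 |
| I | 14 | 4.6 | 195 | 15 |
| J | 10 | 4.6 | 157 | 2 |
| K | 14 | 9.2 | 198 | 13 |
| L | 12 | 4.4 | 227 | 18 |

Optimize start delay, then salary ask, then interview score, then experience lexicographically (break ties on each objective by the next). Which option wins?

F

First minimize start delay: best is 2, kept {C, F}.
Then minimize salary ask: best is 223, kept {F}.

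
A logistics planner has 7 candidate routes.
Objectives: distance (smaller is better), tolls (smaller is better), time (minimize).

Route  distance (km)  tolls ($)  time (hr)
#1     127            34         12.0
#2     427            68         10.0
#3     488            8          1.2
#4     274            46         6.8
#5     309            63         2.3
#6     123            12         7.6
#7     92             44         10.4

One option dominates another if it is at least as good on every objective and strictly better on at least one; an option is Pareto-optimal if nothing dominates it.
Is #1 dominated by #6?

Yes

#6 vs #1: distance 123≤127, tolls 12≤34, time 7.6≤12.0 — #6 is at least as good on every objective with at least one strict improvement.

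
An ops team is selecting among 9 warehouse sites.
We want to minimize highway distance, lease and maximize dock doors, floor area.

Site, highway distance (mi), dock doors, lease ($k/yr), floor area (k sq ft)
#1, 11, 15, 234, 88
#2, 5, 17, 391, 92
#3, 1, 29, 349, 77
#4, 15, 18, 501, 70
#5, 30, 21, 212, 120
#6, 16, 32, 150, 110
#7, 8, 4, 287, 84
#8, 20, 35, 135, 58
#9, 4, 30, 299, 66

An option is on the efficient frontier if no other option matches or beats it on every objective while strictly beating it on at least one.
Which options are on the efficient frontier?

#1: not dominated.
#2: not dominated.
#3: not dominated (best highway distance).
#4: dominated by #3 (highway distance 1≤15, dock doors 29≥18, lease 349≤501, floor area 77≥70).
#5: not dominated (best floor area).
#6: not dominated.
#7: not dominated.
#8: not dominated (best dock doors).
#9: not dominated.

#1, #2, #3, #5, #6, #7, #8, #9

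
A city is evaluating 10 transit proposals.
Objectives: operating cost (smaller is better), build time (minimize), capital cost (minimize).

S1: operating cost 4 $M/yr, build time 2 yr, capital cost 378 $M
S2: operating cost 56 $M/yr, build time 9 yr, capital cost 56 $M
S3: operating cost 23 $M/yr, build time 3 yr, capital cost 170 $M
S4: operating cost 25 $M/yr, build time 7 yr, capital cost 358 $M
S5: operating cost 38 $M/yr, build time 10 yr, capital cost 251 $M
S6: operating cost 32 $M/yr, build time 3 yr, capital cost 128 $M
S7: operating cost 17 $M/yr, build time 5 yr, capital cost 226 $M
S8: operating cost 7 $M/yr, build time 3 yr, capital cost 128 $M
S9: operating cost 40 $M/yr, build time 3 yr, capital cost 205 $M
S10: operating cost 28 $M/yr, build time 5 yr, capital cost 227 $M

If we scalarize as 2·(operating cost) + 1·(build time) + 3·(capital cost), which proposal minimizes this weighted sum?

S1: 2·4 + 1·2 + 3·378 = 1144
S2: 2·56 + 1·9 + 3·56 = 289
S3: 2·23 + 1·3 + 3·170 = 559
S4: 2·25 + 1·7 + 3·358 = 1131
S5: 2·38 + 1·10 + 3·251 = 839
S6: 2·32 + 1·3 + 3·128 = 451
S7: 2·17 + 1·5 + 3·226 = 717
S8: 2·7 + 1·3 + 3·128 = 401
S9: 2·40 + 1·3 + 3·205 = 698
S10: 2·28 + 1·5 + 3·227 = 742
Lowest: S2 at 289.

S2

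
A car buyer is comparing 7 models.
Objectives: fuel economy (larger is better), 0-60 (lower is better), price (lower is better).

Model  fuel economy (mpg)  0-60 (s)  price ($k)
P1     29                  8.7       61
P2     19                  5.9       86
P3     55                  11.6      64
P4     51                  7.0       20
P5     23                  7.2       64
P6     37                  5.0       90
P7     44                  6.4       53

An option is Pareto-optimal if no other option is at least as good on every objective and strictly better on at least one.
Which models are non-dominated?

P2, P3, P4, P6, P7

P1: dominated by P4 (fuel economy 51≥29, 0-60 7.0≤8.7, price 20≤61).
P2: not dominated.
P3: not dominated (best fuel economy).
P4: not dominated (best price).
P5: dominated by P4 (fuel economy 51≥23, 0-60 7.0≤7.2, price 20≤64).
P6: not dominated (best 0-60).
P7: not dominated.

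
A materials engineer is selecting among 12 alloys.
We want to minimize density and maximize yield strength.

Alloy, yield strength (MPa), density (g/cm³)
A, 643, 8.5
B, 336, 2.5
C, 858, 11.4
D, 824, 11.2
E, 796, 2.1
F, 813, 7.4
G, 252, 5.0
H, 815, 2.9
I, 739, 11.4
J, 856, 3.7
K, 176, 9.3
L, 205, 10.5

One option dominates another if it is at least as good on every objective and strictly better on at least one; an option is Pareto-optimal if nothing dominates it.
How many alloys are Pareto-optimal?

4

A: dominated by E (yield strength 796≥643, density 2.1≤8.5).
B: dominated by E (yield strength 796≥336, density 2.1≤2.5).
C: not dominated (best yield strength).
D: dominated by J (yield strength 856≥824, density 3.7≤11.2).
E: not dominated (best density).
F: dominated by H (yield strength 815≥813, density 2.9≤7.4).
G: dominated by B (yield strength 336≥252, density 2.5≤5.0).
H: not dominated.
I: dominated by C (yield strength 858≥739, density 11.4≤11.4).
J: not dominated.
K: dominated by A (yield strength 643≥176, density 8.5≤9.3).
L: dominated by A (yield strength 643≥205, density 8.5≤10.5).
Pareto-optimal: C, E, H, J → 4.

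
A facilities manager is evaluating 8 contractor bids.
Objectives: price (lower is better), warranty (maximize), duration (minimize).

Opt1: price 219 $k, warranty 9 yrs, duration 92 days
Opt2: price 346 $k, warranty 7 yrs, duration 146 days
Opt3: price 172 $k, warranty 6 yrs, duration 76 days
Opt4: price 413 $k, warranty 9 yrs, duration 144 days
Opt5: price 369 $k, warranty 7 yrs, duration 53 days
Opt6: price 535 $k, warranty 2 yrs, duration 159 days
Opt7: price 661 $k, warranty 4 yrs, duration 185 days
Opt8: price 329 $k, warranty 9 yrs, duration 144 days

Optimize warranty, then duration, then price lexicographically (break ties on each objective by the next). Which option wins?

Opt1

First maximize warranty: best is 9, kept {Opt1, Opt4, Opt8}.
Then minimize duration: best is 92, kept {Opt1}.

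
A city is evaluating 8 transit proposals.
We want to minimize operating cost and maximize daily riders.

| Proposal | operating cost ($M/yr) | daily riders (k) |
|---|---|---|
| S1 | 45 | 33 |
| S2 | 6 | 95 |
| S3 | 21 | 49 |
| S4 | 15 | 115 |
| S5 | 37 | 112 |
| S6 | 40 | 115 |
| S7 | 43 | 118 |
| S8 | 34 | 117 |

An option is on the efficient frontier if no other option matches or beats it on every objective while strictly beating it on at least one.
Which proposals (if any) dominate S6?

S4: operating cost 15≤40, daily riders 115≥115 — dominates S6.
S8: operating cost 34≤40, daily riders 117≥115 — dominates S6.
Others (S1, S2, S3, S5, S7) are each worse than S6 on at least one objective.

S4, S8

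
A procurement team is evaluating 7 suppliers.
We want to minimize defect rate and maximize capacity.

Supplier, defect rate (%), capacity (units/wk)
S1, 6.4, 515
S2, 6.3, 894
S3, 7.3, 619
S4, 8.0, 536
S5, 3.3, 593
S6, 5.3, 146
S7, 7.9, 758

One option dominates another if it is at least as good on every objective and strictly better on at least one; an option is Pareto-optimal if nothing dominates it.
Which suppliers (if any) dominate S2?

S1: worse on defect rate (6.4 vs 6.3).
S3: worse on defect rate (7.3 vs 6.3).
S4: worse on defect rate (8.0 vs 6.3).
S5: worse on capacity (593 vs 894).
S6: worse on capacity (146 vs 894).
S7: worse on defect rate (7.9 vs 6.3).
No option dominates S2.

none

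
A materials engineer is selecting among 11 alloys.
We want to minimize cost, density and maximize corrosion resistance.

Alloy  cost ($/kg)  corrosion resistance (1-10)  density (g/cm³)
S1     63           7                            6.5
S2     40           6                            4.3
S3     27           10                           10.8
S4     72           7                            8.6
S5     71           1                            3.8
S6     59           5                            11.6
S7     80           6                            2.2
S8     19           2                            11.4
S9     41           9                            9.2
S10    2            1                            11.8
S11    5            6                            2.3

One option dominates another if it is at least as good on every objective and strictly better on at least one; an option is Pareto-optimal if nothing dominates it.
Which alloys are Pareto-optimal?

S1: not dominated.
S2: dominated by S11 (cost 5≤40, corrosion resistance 6≥6, density 2.3≤4.3).
S3: not dominated (best corrosion resistance).
S4: dominated by S1 (cost 63≤72, corrosion resistance 7≥7, density 6.5≤8.6).
S5: dominated by S11 (cost 5≤71, corrosion resistance 6≥1, density 2.3≤3.8).
S6: dominated by S2 (cost 40≤59, corrosion resistance 6≥5, density 4.3≤11.6).
S7: not dominated (best density).
S8: dominated by S11 (cost 5≤19, corrosion resistance 6≥2, density 2.3≤11.4).
S9: not dominated.
S10: not dominated (best cost).
S11: not dominated.

S1, S3, S7, S9, S10, S11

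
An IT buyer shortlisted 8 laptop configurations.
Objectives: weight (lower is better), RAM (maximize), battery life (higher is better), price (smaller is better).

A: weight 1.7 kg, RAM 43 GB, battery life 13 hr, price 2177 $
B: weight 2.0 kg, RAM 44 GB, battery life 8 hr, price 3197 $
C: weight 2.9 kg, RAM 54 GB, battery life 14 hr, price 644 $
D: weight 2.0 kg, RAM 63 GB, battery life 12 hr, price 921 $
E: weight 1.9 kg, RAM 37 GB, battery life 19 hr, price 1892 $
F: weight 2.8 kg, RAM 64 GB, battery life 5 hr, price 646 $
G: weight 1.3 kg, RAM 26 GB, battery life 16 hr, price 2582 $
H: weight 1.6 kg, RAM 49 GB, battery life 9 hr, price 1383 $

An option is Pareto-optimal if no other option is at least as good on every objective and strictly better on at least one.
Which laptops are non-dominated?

A: not dominated.
B: dominated by D (weight 2.0≤2.0, RAM 63≥44, battery life 12≥8, price 921≤3197).
C: not dominated (best price).
D: not dominated.
E: not dominated (best battery life).
F: not dominated (best RAM).
G: not dominated (best weight).
H: not dominated.

A, C, D, E, F, G, H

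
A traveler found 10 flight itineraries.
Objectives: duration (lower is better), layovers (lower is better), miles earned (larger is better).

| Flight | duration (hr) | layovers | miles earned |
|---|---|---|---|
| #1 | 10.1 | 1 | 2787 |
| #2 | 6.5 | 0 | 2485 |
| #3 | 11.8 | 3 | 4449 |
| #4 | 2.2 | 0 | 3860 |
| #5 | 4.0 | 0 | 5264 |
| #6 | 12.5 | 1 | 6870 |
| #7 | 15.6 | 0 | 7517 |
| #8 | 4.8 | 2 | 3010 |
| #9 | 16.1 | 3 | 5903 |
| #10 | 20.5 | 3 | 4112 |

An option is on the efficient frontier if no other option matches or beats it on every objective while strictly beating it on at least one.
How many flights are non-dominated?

#1: dominated by #4 (duration 2.2≤10.1, layovers 0≤1, miles earned 3860≥2787).
#2: dominated by #4 (duration 2.2≤6.5, layovers 0≤0, miles earned 3860≥2485).
#3: dominated by #5 (duration 4.0≤11.8, layovers 0≤3, miles earned 5264≥4449).
#4: not dominated (best duration).
#5: not dominated.
#6: not dominated.
#7: not dominated (best miles earned).
#8: dominated by #4 (duration 2.2≤4.8, layovers 0≤2, miles earned 3860≥3010).
#9: dominated by #6 (duration 12.5≤16.1, layovers 1≤3, miles earned 6870≥5903).
#10: dominated by #3 (duration 11.8≤20.5, layovers 3≤3, miles earned 4449≥4112).
Pareto-optimal: #4, #5, #6, #7 → 4.

4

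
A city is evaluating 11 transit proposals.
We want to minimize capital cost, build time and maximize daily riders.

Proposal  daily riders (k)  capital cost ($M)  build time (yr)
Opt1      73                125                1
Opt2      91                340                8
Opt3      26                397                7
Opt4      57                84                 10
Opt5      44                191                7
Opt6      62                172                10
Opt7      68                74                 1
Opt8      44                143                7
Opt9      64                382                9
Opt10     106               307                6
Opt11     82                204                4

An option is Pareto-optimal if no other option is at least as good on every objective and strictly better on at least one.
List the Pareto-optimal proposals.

Opt1: not dominated.
Opt2: dominated by Opt10 (daily riders 106≥91, capital cost 307≤340, build time 6≤8).
Opt3: dominated by Opt1 (daily riders 73≥26, capital cost 125≤397, build time 1≤7).
Opt4: dominated by Opt7 (daily riders 68≥57, capital cost 74≤84, build time 1≤10).
Opt5: dominated by Opt1 (daily riders 73≥44, capital cost 125≤191, build time 1≤7).
Opt6: dominated by Opt1 (daily riders 73≥62, capital cost 125≤172, build time 1≤10).
Opt7: not dominated (best capital cost).
Opt8: dominated by Opt1 (daily riders 73≥44, capital cost 125≤143, build time 1≤7).
Opt9: dominated by Opt1 (daily riders 73≥64, capital cost 125≤382, build time 1≤9).
Opt10: not dominated (best daily riders).
Opt11: not dominated.

Opt1, Opt7, Opt10, Opt11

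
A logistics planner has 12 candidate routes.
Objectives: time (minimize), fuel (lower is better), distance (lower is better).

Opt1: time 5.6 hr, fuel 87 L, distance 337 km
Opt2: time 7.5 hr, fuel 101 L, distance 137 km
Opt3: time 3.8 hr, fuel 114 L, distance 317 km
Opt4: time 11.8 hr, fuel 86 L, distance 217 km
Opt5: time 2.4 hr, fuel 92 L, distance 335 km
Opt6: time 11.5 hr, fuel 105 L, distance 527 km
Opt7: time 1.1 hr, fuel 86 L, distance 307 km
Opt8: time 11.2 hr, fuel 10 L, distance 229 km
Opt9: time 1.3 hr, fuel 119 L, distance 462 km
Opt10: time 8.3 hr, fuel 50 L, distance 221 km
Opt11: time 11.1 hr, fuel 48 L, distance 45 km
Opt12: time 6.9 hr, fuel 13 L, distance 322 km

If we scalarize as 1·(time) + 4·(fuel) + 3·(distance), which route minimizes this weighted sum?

Opt1: 1·5.6 + 4·87 + 3·337 = 1364.6
Opt2: 1·7.5 + 4·101 + 3·137 = 822.5
Opt3: 1·3.8 + 4·114 + 3·317 = 1410.8
Opt4: 1·11.8 + 4·86 + 3·217 = 1006.8
Opt5: 1·2.4 + 4·92 + 3·335 = 1375.4
Opt6: 1·11.5 + 4·105 + 3·527 = 2012.5
Opt7: 1·1.1 + 4·86 + 3·307 = 1266.1
Opt8: 1·11.2 + 4·10 + 3·229 = 738.2
Opt9: 1·1.3 + 4·119 + 3·462 = 1863.3
Opt10: 1·8.3 + 4·50 + 3·221 = 871.3
Opt11: 1·11.1 + 4·48 + 3·45 = 338.1
Opt12: 1·6.9 + 4·13 + 3·322 = 1024.9
Lowest: Opt11 at 338.1.

Opt11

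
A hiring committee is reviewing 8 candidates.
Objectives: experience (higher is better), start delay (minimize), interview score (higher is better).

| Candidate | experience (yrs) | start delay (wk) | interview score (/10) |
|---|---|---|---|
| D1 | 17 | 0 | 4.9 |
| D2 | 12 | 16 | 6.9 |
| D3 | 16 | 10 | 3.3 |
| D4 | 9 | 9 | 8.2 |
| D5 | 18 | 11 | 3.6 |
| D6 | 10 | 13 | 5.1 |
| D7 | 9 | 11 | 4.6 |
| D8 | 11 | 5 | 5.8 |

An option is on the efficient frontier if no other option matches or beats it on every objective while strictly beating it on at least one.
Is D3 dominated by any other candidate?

Yes

D1 vs D3: experience 17≥16, start delay 0≤10, interview score 4.9≥3.3 — D1 is at least as good on every objective and strictly better on at least one, so D1 dominates D3.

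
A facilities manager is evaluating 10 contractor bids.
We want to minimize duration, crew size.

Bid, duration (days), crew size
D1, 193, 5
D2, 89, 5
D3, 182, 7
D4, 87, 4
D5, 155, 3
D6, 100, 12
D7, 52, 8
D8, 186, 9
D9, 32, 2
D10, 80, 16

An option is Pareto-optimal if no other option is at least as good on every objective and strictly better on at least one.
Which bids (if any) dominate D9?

D1: worse on duration (193 vs 32).
D2: worse on duration (89 vs 32).
D3: worse on duration (182 vs 32).
D4: worse on duration (87 vs 32).
D5: worse on duration (155 vs 32).
D6: worse on duration (100 vs 32).
D7: worse on duration (52 vs 32).
D8: worse on duration (186 vs 32).
D10: worse on duration (80 vs 32).
No option dominates D9.

none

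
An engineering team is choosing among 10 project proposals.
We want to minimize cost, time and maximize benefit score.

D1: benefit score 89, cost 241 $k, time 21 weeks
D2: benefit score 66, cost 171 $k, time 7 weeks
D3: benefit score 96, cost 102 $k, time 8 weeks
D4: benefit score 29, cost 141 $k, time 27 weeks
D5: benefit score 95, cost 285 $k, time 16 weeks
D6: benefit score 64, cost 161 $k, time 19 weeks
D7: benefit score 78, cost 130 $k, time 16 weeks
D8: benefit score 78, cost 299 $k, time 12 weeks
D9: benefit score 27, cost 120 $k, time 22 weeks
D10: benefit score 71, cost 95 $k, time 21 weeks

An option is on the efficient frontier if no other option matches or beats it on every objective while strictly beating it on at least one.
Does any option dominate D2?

No

D1: worse on cost (241 vs 171).
D3: worse on time (8 vs 7).
D4: worse on benefit score (29 vs 66).
D5: worse on cost (285 vs 171).
D6: worse on benefit score (64 vs 66).
D7: worse on time (16 vs 7).
D8: worse on cost (299 vs 171).
D9: worse on benefit score (27 vs 66).
D10: worse on time (21 vs 7).
No option is at least as good as D2 on every objective and strictly better on one.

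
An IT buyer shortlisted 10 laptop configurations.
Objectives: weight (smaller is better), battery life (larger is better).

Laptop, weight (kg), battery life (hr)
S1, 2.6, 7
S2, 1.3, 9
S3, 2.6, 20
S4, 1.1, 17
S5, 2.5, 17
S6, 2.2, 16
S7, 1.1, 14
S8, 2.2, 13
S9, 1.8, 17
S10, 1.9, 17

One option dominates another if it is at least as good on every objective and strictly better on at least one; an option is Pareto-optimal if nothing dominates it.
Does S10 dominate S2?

No

S10 vs S2: S10 is worse on weight (1.9 vs 1.3), so it does not dominate S2.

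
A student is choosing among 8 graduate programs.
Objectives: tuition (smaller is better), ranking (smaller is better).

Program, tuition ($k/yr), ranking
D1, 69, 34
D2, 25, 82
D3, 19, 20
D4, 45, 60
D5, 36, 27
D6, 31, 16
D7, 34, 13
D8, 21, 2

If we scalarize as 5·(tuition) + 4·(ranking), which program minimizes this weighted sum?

D8

D1: 5·69 + 4·34 = 481
D2: 5·25 + 4·82 = 453
D3: 5·19 + 4·20 = 175
D4: 5·45 + 4·60 = 465
D5: 5·36 + 4·27 = 288
D6: 5·31 + 4·16 = 219
D7: 5·34 + 4·13 = 222
D8: 5·21 + 4·2 = 113
Lowest: D8 at 113.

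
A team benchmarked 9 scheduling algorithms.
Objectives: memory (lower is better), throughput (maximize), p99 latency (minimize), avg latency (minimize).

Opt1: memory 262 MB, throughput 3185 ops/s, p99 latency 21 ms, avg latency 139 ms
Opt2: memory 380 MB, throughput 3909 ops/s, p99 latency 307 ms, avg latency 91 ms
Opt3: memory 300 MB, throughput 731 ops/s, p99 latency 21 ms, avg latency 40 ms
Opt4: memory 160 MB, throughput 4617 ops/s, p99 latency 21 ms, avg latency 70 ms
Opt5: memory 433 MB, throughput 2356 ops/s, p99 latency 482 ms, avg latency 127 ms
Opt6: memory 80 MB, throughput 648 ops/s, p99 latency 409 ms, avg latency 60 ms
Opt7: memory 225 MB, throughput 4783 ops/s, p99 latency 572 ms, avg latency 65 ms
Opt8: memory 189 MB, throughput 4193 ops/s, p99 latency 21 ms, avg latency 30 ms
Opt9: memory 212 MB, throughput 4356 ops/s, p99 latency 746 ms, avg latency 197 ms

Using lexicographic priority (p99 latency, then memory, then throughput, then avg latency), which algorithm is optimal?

Opt4

First minimize p99 latency: best is 21, kept {Opt1, Opt3, Opt4, Opt8}.
Then minimize memory: best is 160, kept {Opt4}.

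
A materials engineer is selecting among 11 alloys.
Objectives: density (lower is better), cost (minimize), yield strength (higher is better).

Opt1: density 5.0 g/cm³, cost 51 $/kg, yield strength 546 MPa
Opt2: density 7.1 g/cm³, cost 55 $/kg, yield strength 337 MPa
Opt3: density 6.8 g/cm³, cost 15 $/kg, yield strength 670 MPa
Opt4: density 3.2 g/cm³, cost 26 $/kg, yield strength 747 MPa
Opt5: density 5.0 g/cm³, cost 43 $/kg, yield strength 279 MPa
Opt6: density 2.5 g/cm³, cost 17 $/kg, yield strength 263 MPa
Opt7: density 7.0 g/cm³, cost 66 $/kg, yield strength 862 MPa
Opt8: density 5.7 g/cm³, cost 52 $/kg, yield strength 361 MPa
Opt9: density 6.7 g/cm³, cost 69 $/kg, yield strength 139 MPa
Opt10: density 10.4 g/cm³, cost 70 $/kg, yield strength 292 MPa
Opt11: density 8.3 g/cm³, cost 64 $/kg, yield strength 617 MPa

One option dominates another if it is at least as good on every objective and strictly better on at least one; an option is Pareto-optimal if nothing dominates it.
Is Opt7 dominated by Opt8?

No

Opt8 vs Opt7: Opt8 is worse on yield strength (361 vs 862), so it does not dominate Opt7.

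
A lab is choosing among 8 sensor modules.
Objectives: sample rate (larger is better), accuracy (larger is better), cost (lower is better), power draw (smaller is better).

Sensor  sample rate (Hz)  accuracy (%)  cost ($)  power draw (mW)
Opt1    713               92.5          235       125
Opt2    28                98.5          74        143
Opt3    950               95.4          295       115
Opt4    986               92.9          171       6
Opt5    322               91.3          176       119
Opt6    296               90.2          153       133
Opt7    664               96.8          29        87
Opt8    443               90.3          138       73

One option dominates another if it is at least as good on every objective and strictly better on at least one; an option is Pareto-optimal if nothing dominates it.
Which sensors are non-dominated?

Opt2, Opt3, Opt4, Opt7, Opt8

Opt1: dominated by Opt4 (sample rate 986≥713, accuracy 92.9≥92.5, cost 171≤235, power draw 6≤125).
Opt2: not dominated (best accuracy).
Opt3: not dominated.
Opt4: not dominated (best sample rate).
Opt5: dominated by Opt4 (sample rate 986≥322, accuracy 92.9≥91.3, cost 171≤176, power draw 6≤119).
Opt6: dominated by Opt7 (sample rate 664≥296, accuracy 96.8≥90.2, cost 29≤153, power draw 87≤133).
Opt7: not dominated (best cost).
Opt8: not dominated.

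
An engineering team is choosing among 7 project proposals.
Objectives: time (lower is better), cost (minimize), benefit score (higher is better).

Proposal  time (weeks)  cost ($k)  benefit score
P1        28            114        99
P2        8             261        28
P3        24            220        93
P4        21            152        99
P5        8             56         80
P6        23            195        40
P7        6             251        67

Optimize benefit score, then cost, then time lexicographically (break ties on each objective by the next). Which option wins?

P1

First maximize benefit score: best is 99, kept {P1, P4}.
Then minimize cost: best is 114, kept {P1}.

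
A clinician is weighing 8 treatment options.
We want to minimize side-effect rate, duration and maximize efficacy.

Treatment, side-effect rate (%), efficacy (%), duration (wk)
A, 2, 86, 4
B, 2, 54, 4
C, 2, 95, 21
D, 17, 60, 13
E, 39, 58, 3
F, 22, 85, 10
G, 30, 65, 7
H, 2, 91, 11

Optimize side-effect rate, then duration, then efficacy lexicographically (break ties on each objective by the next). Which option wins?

A

First minimize side-effect rate: best is 2, kept {A, B, C, H}.
Then minimize duration: best is 4, kept {A, B}.
Then maximize efficacy: best is 86, kept {A}.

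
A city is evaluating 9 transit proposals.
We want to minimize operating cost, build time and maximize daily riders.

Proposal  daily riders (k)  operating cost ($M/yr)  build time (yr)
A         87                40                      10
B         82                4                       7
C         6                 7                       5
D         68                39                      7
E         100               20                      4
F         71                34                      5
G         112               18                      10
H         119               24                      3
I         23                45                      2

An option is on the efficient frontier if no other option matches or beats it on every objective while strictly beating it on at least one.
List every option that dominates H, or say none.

none

A: worse on daily riders (87 vs 119).
B: worse on daily riders (82 vs 119).
C: worse on daily riders (6 vs 119).
D: worse on daily riders (68 vs 119).
E: worse on daily riders (100 vs 119).
F: worse on daily riders (71 vs 119).
G: worse on daily riders (112 vs 119).
I: worse on daily riders (23 vs 119).
No option dominates H.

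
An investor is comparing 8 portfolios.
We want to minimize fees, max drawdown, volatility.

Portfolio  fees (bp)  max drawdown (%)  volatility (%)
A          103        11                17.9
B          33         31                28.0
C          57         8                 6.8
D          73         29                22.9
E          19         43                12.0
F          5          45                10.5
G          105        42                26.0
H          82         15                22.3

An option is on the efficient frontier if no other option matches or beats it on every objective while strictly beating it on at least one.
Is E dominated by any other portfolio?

A: worse on fees (103 vs 19).
B: worse on fees (33 vs 19).
C: worse on fees (57 vs 19).
D: worse on fees (73 vs 19).
F: worse on max drawdown (45 vs 43).
G: worse on fees (105 vs 19).
H: worse on fees (82 vs 19).
No option is at least as good as E on every objective and strictly better on one.

No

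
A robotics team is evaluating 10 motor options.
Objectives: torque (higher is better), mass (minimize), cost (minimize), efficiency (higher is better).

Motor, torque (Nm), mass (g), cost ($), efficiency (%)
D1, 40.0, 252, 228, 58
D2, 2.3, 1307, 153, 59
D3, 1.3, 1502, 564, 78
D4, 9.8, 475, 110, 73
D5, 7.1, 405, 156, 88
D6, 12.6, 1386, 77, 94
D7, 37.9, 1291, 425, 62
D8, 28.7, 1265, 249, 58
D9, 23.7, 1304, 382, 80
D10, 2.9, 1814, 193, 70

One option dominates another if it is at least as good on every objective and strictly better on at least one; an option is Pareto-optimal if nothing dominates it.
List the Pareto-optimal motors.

D1, D4, D5, D6, D7, D9

D1: not dominated (best torque).
D2: dominated by D4 (torque 9.8≥2.3, mass 475≤1307, cost 110≤153, efficiency 73≥59).
D3: dominated by D5 (torque 7.1≥1.3, mass 405≤1502, cost 156≤564, efficiency 88≥78).
D4: not dominated.
D5: not dominated.
D6: not dominated (best cost).
D7: not dominated.
D8: dominated by D1 (torque 40.0≥28.7, mass 252≤1265, cost 228≤249, efficiency 58≥58).
D9: not dominated.
D10: dominated by D4 (torque 9.8≥2.9, mass 475≤1814, cost 110≤193, efficiency 73≥70).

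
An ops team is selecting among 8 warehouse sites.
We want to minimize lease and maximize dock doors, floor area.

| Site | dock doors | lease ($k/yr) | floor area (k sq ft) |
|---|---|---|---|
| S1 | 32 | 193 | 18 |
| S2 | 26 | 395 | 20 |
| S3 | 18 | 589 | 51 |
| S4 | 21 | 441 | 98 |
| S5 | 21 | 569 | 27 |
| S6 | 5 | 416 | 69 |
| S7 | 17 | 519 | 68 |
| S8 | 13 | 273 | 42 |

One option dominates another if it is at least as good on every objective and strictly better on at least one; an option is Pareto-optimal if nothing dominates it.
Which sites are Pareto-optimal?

S1, S2, S4, S6, S8

S1: not dominated (best dock doors).
S2: not dominated.
S3: dominated by S4 (dock doors 21≥18, lease 441≤589, floor area 98≥51).
S4: not dominated (best floor area).
S5: dominated by S4 (dock doors 21≥21, lease 441≤569, floor area 98≥27).
S6: not dominated.
S7: dominated by S4 (dock doors 21≥17, lease 441≤519, floor area 98≥68).
S8: not dominated.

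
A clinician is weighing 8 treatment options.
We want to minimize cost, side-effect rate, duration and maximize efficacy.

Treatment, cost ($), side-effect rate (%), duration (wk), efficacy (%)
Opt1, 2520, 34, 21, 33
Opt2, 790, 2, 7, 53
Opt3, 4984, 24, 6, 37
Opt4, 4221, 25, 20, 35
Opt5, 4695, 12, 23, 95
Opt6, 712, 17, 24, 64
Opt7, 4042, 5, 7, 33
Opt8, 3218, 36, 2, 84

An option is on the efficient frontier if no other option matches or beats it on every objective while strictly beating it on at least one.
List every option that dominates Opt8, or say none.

Opt1: worse on duration (21 vs 2).
Opt2: worse on duration (7 vs 2).
Opt3: worse on cost (4984 vs 3218).
Opt4: worse on cost (4221 vs 3218).
Opt5: worse on cost (4695 vs 3218).
Opt6: worse on duration (24 vs 2).
Opt7: worse on cost (4042 vs 3218).
No option dominates Opt8.

none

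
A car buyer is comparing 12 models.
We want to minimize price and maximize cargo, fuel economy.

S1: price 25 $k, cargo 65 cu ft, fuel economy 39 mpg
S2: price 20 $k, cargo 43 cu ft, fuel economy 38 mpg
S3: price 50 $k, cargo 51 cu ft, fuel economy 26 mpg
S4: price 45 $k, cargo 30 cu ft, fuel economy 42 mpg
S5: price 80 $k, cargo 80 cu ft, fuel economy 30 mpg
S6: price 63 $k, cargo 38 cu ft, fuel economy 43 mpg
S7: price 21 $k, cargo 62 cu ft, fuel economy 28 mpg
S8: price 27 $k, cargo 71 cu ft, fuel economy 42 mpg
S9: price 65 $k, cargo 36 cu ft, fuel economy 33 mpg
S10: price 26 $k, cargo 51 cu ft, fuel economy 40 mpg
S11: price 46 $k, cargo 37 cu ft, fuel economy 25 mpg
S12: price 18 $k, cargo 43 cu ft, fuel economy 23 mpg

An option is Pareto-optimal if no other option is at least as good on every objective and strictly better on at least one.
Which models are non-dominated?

S1, S2, S5, S6, S7, S8, S10, S12

S1: not dominated.
S2: not dominated.
S3: dominated by S1 (price 25≤50, cargo 65≥51, fuel economy 39≥26).
S4: dominated by S8 (price 27≤45, cargo 71≥30, fuel economy 42≥42).
S5: not dominated (best cargo).
S6: not dominated (best fuel economy).
S7: not dominated.
S8: not dominated.
S9: dominated by S1 (price 25≤65, cargo 65≥36, fuel economy 39≥33).
S10: not dominated.
S11: dominated by S1 (price 25≤46, cargo 65≥37, fuel economy 39≥25).
S12: not dominated (best price).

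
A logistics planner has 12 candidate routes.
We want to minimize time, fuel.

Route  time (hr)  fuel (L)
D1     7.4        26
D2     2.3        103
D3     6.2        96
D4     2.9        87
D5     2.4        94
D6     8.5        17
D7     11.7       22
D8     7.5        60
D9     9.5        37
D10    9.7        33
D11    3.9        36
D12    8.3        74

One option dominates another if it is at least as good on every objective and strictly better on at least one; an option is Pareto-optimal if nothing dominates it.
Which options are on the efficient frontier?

D1, D2, D4, D5, D6, D11

D1: not dominated.
D2: not dominated (best time).
D3: dominated by D4 (time 2.9≤6.2, fuel 87≤96).
D4: not dominated.
D5: not dominated.
D6: not dominated (best fuel).
D7: dominated by D6 (time 8.5≤11.7, fuel 17≤22).
D8: dominated by D1 (time 7.4≤7.5, fuel 26≤60).
D9: dominated by D1 (time 7.4≤9.5, fuel 26≤37).
D10: dominated by D1 (time 7.4≤9.7, fuel 26≤33).
D11: not dominated.
D12: dominated by D1 (time 7.4≤8.3, fuel 26≤74).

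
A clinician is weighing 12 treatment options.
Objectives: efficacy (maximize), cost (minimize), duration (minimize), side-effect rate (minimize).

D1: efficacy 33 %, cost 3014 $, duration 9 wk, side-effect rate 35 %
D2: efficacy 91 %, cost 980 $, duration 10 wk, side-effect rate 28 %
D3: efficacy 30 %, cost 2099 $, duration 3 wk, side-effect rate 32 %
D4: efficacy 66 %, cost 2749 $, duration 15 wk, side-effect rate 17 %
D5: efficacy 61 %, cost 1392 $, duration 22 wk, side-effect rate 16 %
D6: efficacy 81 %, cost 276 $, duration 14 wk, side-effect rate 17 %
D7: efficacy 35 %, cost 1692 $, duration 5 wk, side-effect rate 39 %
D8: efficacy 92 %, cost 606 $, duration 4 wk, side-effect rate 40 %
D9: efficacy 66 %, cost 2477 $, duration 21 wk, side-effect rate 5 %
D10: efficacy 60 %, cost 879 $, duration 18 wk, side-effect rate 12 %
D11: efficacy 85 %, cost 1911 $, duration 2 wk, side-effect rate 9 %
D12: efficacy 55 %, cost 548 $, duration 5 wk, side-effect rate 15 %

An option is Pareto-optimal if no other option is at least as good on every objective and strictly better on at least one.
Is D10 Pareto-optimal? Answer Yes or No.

Yes

D1: worse on efficacy (33 vs 60).
D2: worse on cost (980 vs 879).
D3: worse on efficacy (30 vs 60).
D4: worse on cost (2749 vs 879).
D5: worse on cost (1392 vs 879).
D6: worse on side-effect rate (17 vs 12).
D7: worse on efficacy (35 vs 60).
D8: worse on side-effect rate (40 vs 12).
D9: worse on cost (2477 vs 879).
D11: worse on cost (1911 vs 879).
D12: worse on efficacy (55 vs 60).
No option is at least as good as D10 on every objective and strictly better on one.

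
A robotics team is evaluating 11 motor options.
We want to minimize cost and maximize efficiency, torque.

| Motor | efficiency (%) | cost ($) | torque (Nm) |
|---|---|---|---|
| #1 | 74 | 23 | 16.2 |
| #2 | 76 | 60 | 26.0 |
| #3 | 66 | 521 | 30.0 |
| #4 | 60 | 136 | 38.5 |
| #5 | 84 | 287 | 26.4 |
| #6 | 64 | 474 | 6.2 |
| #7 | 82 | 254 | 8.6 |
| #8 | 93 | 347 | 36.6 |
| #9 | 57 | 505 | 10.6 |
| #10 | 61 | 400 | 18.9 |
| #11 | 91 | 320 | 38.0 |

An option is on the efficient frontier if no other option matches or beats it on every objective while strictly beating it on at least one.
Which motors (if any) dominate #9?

#1: efficiency 74≥57, cost 23≤505, torque 16.2≥10.6 — dominates #9.
#2: efficiency 76≥57, cost 60≤505, torque 26.0≥10.6 — dominates #9.
#4: efficiency 60≥57, cost 136≤505, torque 38.5≥10.6 — dominates #9.
#5: efficiency 84≥57, cost 287≤505, torque 26.4≥10.6 — dominates #9.
#8: efficiency 93≥57, cost 347≤505, torque 36.6≥10.6 — dominates #9.
#10: efficiency 61≥57, cost 400≤505, torque 18.9≥10.6 — dominates #9.
#11: efficiency 91≥57, cost 320≤505, torque 38.0≥10.6 — dominates #9.
Others (#3, #6, #7) are each worse than #9 on at least one objective.

#1, #2, #4, #5, #8, #10, #11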